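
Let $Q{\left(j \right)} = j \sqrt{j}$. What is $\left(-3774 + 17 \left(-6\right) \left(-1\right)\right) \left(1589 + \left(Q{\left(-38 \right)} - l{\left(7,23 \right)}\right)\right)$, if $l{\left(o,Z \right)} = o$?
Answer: $-5809104 + 139536 i \sqrt{38} \approx -5.8091 \cdot 10^{6} + 8.6016 \cdot 10^{5} i$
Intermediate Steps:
$Q{\left(j \right)} = j^{\frac{3}{2}}$
$\left(-3774 + 17 \left(-6\right) \left(-1\right)\right) \left(1589 + \left(Q{\left(-38 \right)} - l{\left(7,23 \right)}\right)\right) = \left(-3774 + 17 \left(-6\right) \left(-1\right)\right) \left(1589 + \left(\left(-38\right)^{\frac{3}{2}} - 7\right)\right) = \left(-3774 - -102\right) \left(1589 - \left(7 + 38 i \sqrt{38}\right)\right) = \left(-3774 + 102\right) \left(1589 - \left(7 + 38 i \sqrt{38}\right)\right) = - 3672 \left(1582 - 38 i \sqrt{38}\right) = -5809104 + 139536 i \sqrt{38}$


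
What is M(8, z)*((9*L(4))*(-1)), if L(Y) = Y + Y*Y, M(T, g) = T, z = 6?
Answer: -1440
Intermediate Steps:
L(Y) = Y + Y²
M(8, z)*((9*L(4))*(-1)) = 8*((9*(4*(1 + 4)))*(-1)) = 8*((9*(4*5))*(-1)) = 8*((9*20)*(-1)) = 8*(180*(-1)) = 8*(-180) = -1440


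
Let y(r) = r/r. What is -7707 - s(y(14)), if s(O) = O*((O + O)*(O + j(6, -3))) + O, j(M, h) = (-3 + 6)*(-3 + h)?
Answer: -7674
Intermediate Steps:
j(M, h) = -9 + 3*h (j(M, h) = 3*(-3 + h) = -9 + 3*h)
y(r) = 1
s(O) = O + 2*O**2*(-18 + O) (s(O) = O*((O + O)*(O + (-9 + 3*(-3)))) + O = O*((2*O)*(O + (-9 - 9))) + O = O*((2*O)*(O - 18)) + O = O*((2*O)*(-18 + O)) + O = O*(2*O*(-18 + O)) + O = 2*O**2*(-18 + O) + O = O + 2*O**2*(-18 + O))
-7707 - s(y(14)) = -7707 - (1 - 36*1 + 2*1**2) = -7707 - (1 - 36 + 2*1) = -7707 - (1 - 36 + 2) = -7707 - (-33) = -7707 - 1*(-33) = -7707 + 33 = -7674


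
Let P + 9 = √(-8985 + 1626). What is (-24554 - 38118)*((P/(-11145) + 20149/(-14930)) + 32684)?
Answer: -11360814262407096/5546495 + 62672*I*√7359/11145 ≈ -2.0483e+9 + 482.4*I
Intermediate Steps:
P = -9 + I*√7359 (P = -9 + √(-8985 + 1626) = -9 + √(-7359) = -9 + I*√7359 ≈ -9.0 + 85.785*I)
(-24554 - 38118)*((P/(-11145) + 20149/(-14930)) + 32684) = (-24554 - 38118)*(((-9 + I*√7359)/(-11145) + 20149/(-14930)) + 32684) = -62672*(((-9 + I*√7359)*(-1/11145) + 20149*(-1/14930)) + 32684) = -62672*(((3/3715 - I*√7359/11145) - 20149/14930) + 32684) = -62672*((-14961749/11092990 - I*√7359/11145) + 32684) = -62672*(362548323411/11092990 - I*√7359/11145) = -11360814262407096/5546495 + 62672*I*√7359/11145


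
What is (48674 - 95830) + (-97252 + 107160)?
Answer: -37248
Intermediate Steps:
(48674 - 95830) + (-97252 + 107160) = -47156 + 9908 = -37248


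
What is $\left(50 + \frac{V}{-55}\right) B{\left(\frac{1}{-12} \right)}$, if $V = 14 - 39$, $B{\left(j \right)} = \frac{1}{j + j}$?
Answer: $- \frac{3330}{11} \approx -302.73$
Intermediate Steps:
$B{\left(j \right)} = \frac{1}{2 j}$
$V = -25$ ($V = 14 - 39 = -25$)
$\left(50 + \frac{V}{-55}\right) B{\left(\frac{1}{-12} \right)} = \left(50 - \frac{25}{-55}\right) \frac{1}{2 \frac{1}{-12}} = \left(50 - - \frac{5}{11}\right) \frac{1}{2 \left(- \frac{1}{12}\right)} = \left(50 + \frac{5}{11}\right) \frac{1}{2} \left(-12\right) = \frac{555}{11} \left(-6\right) = - \frac{3330}{11}$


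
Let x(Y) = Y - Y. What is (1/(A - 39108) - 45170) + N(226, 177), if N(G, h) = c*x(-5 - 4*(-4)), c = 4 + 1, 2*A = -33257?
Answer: -5035235412/111473 ≈ -45170.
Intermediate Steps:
A = -33257/2 (A = (1/2)*(-33257) = -33257/2 ≈ -16629.)
x(Y) = 0
c = 5
N(G, h) = 0 (N(G, h) = 5*0 = 0)
(1/(A - 39108) - 45170) + N(226, 177) = (1/(-33257/2 - 39108) - 45170) + 0 = (1/(-111473/2) - 45170) + 0 = (-2/111473 - 45170) + 0 = -5035235412/111473 + 0 = -5035235412/111473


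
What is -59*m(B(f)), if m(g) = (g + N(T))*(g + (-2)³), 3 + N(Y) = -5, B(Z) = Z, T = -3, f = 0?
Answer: -3776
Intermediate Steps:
N(Y) = -8 (N(Y) = -3 - 5 = -8)
m(g) = (-8 + g)² (m(g) = (g - 8)*(g + (-2)³) = (-8 + g)*(g - 8) = (-8 + g)*(-8 + g) = (-8 + g)²)
-59*m(B(f)) = -59*(64 + 0² - 16*0) = -59*(64 + 0 + 0) = -59*64 = -3776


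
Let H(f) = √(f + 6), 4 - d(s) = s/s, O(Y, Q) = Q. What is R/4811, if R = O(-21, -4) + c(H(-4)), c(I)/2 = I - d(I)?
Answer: -10/4811 + 2*√2/4811 ≈ -0.0014907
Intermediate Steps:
d(s) = 3 (d(s) = 4 - s/s = 4 - 1*1 = 4 - 1 = 3)
H(f) = √(6 + f)
c(I) = -6 + 2*I (c(I) = 2*(I - 1*3) = 2*(I - 3) = 2*(-3 + I) = -6 + 2*I)
R = -10 + 2*√2 (R = -4 + (-6 + 2*√(6 - 4)) = -4 + (-6 + 2*√2) = -10 + 2*√2 ≈ -7.1716)
R/4811 = (-10 + 2*√2)/4811 = (-10 + 2*√2)*(1/4811) = -10/4811 + 2*√2/4811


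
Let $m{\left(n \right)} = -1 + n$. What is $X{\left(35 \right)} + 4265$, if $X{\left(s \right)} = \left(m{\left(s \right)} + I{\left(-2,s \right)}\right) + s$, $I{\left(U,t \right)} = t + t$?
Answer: $4404$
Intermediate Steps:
$I{\left(U,t \right)} = 2 t$
$X{\left(s \right)} = -1 + 4 s$ ($X{\left(s \right)} = \left(\left(-1 + s\right) + 2 s\right) + s = \left(-1 + 3 s\right) + s = -1 + 4 s$)
$X{\left(35 \right)} + 4265 = \left(-1 + 4 \cdot 35\right) + 4265 = \left(-1 + 140\right) + 4265 = 139 + 4265 = 4404$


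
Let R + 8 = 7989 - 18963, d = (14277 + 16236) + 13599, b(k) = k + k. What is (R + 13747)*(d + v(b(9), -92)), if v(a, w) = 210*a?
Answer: 132421380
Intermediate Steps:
b(k) = 2*k
d = 44112 (d = 30513 + 13599 = 44112)
R = -10982 (R = -8 + (7989 - 18963) = -8 - 10974 = -10982)
(R + 13747)*(d + v(b(9), -92)) = (-10982 + 13747)*(44112 + 210*(2*9)) = 2765*(44112 + 210*18) = 2765*(44112 + 3780) = 2765*47892 = 132421380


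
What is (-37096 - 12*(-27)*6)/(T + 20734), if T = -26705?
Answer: 35152/5971 ≈ 5.8871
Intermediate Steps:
(-37096 - 12*(-27)*6)/(T + 20734) = (-37096 - 12*(-27)*6)/(-26705 + 20734) = (-37096 + 324*6)/(-5971) = (-37096 + 1944)*(-1/5971) = -35152*(-1/5971) = 35152/5971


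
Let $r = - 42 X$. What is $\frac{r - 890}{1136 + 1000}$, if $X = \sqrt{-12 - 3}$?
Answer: $- \frac{5}{12} - \frac{7 i \sqrt{15}}{356} \approx -0.41667 - 0.076154 i$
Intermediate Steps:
$X = i \sqrt{15}$ ($X = \sqrt{-15} = i \sqrt{15} \approx 3.873 i$)
$r = - 42 i \sqrt{15} \approx - 162.67 i$
$\frac{r - 890}{1136 + 1000} = \frac{- 42 i \sqrt{15} - 890}{1136 + 1000} = \frac{-890 - 42 i \sqrt{15}}{2136} = - \frac{5}{12} - \frac{7 i \sqrt{15}}{356}$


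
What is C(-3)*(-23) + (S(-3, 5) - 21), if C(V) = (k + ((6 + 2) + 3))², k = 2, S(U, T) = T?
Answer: -3903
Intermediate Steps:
C(V) = 169 (C(V) = (2 + ((6 + 2) + 3))² = (2 + (8 + 3))² = (2 + 11)² = 13² = 169)
C(-3)*(-23) + (S(-3, 5) - 21) = 169*(-23) + (5 - 21) = -3887 - 16 = -3903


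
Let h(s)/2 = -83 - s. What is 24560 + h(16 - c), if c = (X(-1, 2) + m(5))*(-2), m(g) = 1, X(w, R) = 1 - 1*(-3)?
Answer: 24342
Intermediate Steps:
X(w, R) = 4 (X(w, R) = 1 + 3 = 4)
c = -10 (c = (4 + 1)*(-2) = 5*(-2) = -10)
h(s) = -166 - 2*s (h(s) = 2*(-83 - s) = -166 - 2*s)
24560 + h(16 - c) = 24560 + (-166 - 2*(16 - 1*(-10))) = 24560 + (-166 - 2*(16 + 10)) = 24560 + (-166 - 2*26) = 24560 + (-166 - 52) = 24560 - 218 = 24342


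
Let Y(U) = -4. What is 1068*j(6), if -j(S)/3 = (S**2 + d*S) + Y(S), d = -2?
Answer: -64080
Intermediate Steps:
j(S) = 12 - 3*S**2 + 6*S (j(S) = -3*((S**2 - 2*S) - 4) = -3*(-4 + S**2 - 2*S) = 12 - 3*S**2 + 6*S)
1068*j(6) = 1068*(12 - 3*6**2 + 6*6) = 1068*(12 - 3*36 + 36) = 1068*(12 - 108 + 36) = 1068*(-60) = -64080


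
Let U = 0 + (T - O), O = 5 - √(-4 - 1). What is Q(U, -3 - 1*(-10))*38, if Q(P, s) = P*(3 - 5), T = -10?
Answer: 1140 - 76*I*√5 ≈ 1140.0 - 169.94*I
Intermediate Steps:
O = 5 - I*√5 (O = 5 - √(-5) = 5 - I*√5 ≈ 5.0 - 2.2361*I)
U = -15 + I*√5 (U = 0 + (-10 - (5 - I*√5)) = 0 + (-10 + (-5 + I*√5)) = 0 + (-15 + I*√5) = -15 + I*√5 ≈ -15.0 + 2.2361*I)
Q(P, s) = -2*P (Q(P, s) = P*(-2) = -2*P)
Q(U, -3 - 1*(-10))*38 = -2*(-15 + I*√5)*38 = (30 - 2*I*√5)*38 = 1140 - 76*I*√5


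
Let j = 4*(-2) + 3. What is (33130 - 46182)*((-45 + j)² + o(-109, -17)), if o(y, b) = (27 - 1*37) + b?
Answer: -32277596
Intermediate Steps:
j = -5 (j = -8 + 3 = -5)
o(y, b) = -10 + b (o(y, b) = (27 - 37) + b = -10 + b)
(33130 - 46182)*((-45 + j)² + o(-109, -17)) = (33130 - 46182)*((-45 - 5)² + (-10 - 17)) = -13052*((-50)² - 27) = -13052*(2500 - 27) = -13052*2473 = -32277596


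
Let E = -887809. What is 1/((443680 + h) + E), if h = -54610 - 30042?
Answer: -1/528781 ≈ -1.8911e-6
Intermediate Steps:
h = -84652
1/((443680 + h) + E) = 1/((443680 - 84652) - 887809) = 1/(359028 - 887809) = 1/(-528781) = -1/528781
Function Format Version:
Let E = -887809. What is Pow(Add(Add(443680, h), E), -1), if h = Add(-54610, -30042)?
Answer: Rational(-1, 528781) ≈ -1.8911e-6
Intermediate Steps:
h = -84652
Pow(Add(Add(443680, h), E), -1) = Pow(Add(Add(443680, -84652), -887809), -1) = Pow(Add(359028, -887809), -1) = Pow(-528781, -1) = Rational(-1, 528781)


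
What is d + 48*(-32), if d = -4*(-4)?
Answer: -1520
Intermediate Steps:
d = 16
d + 48*(-32) = 16 + 48*(-32) = 16 - 1536 = -1520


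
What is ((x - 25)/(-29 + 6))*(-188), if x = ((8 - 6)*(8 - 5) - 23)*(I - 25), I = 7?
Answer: 52828/23 ≈ 2296.9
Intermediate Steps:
x = 306 (x = ((8 - 6)*(8 - 5) - 23)*(7 - 25) = (2*3 - 23)*(-18) = (6 - 23)*(-18) = -17*(-18) = 306)
((x - 25)/(-29 + 6))*(-188) = ((306 - 25)/(-29 + 6))*(-188) = (281/(-23))*(-188) = (281*(-1/23))*(-188) = -281/23*(-188) = 52828/23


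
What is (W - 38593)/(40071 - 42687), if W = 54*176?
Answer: 29089/2616 ≈ 11.120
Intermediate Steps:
W = 9504
(W - 38593)/(40071 - 42687) = (9504 - 38593)/(40071 - 42687) = -29089/(-2616) = -29089*(-1/2616) = 29089/2616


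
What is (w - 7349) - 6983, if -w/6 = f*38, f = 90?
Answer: -34852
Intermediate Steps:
w = -20520 (w = -540*38 = -6*3420 = -20520)
(w - 7349) - 6983 = (-20520 - 7349) - 6983 = -27869 - 6983 = -34852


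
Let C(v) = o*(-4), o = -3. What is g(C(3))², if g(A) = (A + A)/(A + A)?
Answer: 1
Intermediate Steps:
C(v) = 12 (C(v) = -3*(-4) = 12)
g(A) = 1 (g(A) = (2*A)/((2*A)) = (2*A)*(1/(2*A)) = 1)
g(C(3))² = 1² = 1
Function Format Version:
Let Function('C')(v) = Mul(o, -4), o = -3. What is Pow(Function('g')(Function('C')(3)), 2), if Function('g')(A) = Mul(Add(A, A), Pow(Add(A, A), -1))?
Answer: 1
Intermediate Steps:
Function('C')(v) = 12 (Function('C')(v) = Mul(-3, -4) = 12)
Function('g')(A) = 1 (Function('g')(A) = Mul(Mul(2, A), Pow(Mul(2, A), -1)) = Mul(Mul(2, A), Mul(Rational(1, 2), Pow(A, -1))) = 1)
Pow(Function('g')(Function('C')(3)), 2) = Pow(1, 2) = 1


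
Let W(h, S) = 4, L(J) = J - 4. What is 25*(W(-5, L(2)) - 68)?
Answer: -1600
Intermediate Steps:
L(J) = -4 + J
25*(W(-5, L(2)) - 68) = 25*(4 - 68) = 25*(-64) = -1600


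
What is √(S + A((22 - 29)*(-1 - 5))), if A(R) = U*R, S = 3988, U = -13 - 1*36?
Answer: √1930 ≈ 43.932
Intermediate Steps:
U = -49 (U = -13 - 36 = -49)
A(R) = -49*R
√(S + A((22 - 29)*(-1 - 5))) = √(3988 - 49*(22 - 29)*(-1 - 5)) = √(3988 - (-343)*(-6)) = √(3988 - 49*42) = √(3988 - 2058) = √1930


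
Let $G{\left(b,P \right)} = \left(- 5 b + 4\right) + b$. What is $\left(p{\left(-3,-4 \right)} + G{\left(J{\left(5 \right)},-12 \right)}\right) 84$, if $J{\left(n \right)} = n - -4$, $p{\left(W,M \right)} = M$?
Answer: $-3024$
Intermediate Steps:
$J{\left(n \right)} = 4 + n$ ($J{\left(n \right)} = n + 4 = 4 + n$)
$G{\left(b,P \right)} = 4 - 4 b$ ($G{\left(b,P \right)} = \left(4 - 5 b\right) + b = 4 - 4 b$)
$\left(p{\left(-3,-4 \right)} + G{\left(J{\left(5 \right)},-12 \right)}\right) 84 = \left(-4 + \left(4 - 4 \left(4 + 5\right)\right)\right) 84 = \left(-4 + \left(4 - 36\right)\right) 84 = \left(-4 - 32\right) 84 = \left(-36\right) 84 = -3024$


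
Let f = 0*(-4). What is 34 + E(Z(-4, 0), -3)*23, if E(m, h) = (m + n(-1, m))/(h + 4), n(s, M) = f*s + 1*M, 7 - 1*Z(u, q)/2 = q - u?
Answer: 310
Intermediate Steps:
Z(u, q) = 14 - 2*q + 2*u (Z(u, q) = 14 - 2*(q - u) = 14 + (-2*q + 2*u) = 14 - 2*q + 2*u)
f = 0
n(s, M) = M (n(s, M) = 0*s + 1*M = 0 + M = M)
E(m, h) = 2*m/(4 + h) (E(m, h) = (m + m)/(h + 4) = (2*m)/(4 + h) = 2*m/(4 + h))
34 + E(Z(-4, 0), -3)*23 = 34 + (2*(14 - 2*0 + 2*(-4))/(4 - 3))*23 = 34 + (2*(14 + 0 - 8)/1)*23 = 34 + (2*6*1)*23 = 34 + 12*23 = 34 + 276 = 310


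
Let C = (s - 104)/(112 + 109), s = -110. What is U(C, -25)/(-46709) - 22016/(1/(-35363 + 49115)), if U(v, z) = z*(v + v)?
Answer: -3125338942732748/10322689 ≈ -3.0276e+8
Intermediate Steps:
C = -214/221 (C = (-110 - 104)/(112 + 109) = -214/221 ≈ -0.96833)
U(v, z) = 2*v*z (U(v, z) = z*(2*v) = 2*v*z)
U(C, -25)/(-46709) - 22016/(1/(-35363 + 49115)) = (2*(-214/221)*(-25))/(-46709) - 22016/(1/(-35363 + 49115)) = (10700/221)*(-1/46709) - 22016/(1/13752) = -10700/10322689 - 22016/1/13752 = -10700/10322689 - 22016*13752 = -10700/10322689 - 302764032 = -3125338942732748/10322689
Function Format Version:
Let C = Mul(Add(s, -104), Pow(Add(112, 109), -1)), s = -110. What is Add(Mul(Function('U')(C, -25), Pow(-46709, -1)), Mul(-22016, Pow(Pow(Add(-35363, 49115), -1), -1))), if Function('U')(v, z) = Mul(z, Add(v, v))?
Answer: Rational(-3125338942732748, 10322689) ≈ -3.0276e+8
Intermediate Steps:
C = Rational(-214, 221) (C = Mul(Add(-110, -104), Pow(Add(112, 109), -1)) = Mul(-214, Pow(221, -1)) = Mul(-214, Rational(1, 221)) = Rational(-214, 221) ≈ -0.96833)
Function('U')(v, z) = Mul(2, v, z) (Function('U')(v, z) = Mul(z, Mul(2, v)) = Mul(2, v, z))
Add(Mul(Function('U')(C, -25), Pow(-46709, -1)), Mul(-22016, Pow(Pow(Add(-35363, 49115), -1), -1))) = Add(Mul(Mul(2, Rational(-214, 221), -25), Pow(-46709, -1)), Mul(-22016, Pow(Pow(Add(-35363, 49115), -1), -1))) = Add(Mul(Rational(10700, 221), Rational(-1, 46709)), Mul(-22016, Pow(Pow(13752, -1), -1))) = Add(Rational(-10700, 10322689), Mul(-22016, Pow(Rational(1, 13752), -1))) = Add(Rational(-10700, 10322689), Mul(-22016, 13752)) = Add(Rational(-10700, 10322689), -302764032) = Rational(-3125338942732748, 10322689)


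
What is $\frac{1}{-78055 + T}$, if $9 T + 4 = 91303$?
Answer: $- \frac{3}{203732} \approx -1.4725 \cdot 10^{-5}$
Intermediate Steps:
$T = \frac{30433}{3}$ ($T = - \frac{4}{9} + \frac{1}{9} \cdot 91303 = - \frac{4}{9} + \frac{91303}{9} = \frac{30433}{3} \approx 10144.0$)
$\frac{1}{-78055 + T} = \frac{1}{-78055 + \frac{30433}{3}} = \frac{1}{- \frac{203732}{3}} = - \frac{3}{203732}$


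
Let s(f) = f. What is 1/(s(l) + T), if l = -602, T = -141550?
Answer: -1/142152 ≈ -7.0347e-6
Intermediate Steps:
1/(s(l) + T) = 1/(-602 - 141550) = 1/(-142152) = -1/142152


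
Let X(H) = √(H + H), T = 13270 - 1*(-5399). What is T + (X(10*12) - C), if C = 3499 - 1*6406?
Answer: 21576 + 4*√15 ≈ 21592.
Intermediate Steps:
T = 18669 (T = 13270 + 5399 = 18669)
X(H) = √2*√H (X(H) = √(2*H) = √2*√H)
C = -2907 (C = 3499 - 6406 = -2907)
T + (X(10*12) - C) = 18669 + (√2*√(10*12) - 1*(-2907)) = 18669 + (√2*√120 + 2907) = 18669 + (√2*(2*√30) + 2907) = 18669 + (4*√15 + 2907) = 18669 + (2907 + 4*√15) = 21576 + 4*√15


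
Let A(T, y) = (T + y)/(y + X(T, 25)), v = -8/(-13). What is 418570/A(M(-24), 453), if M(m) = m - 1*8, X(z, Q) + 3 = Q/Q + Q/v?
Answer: 823117905/1684 ≈ 4.8879e+5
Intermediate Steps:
v = 8/13 (v = -8*(-1/13) = 8/13 ≈ 0.61539)
X(z, Q) = -2 + 13*Q/8 (X(z, Q) = -3 + (Q/Q + Q/(8/13)) = -3 + (1 + Q*(13/8)) = -3 + (1 + 13*Q/8) = -2 + 13*Q/8)
M(m) = -8 + m (M(m) = m - 8 = -8 + m)
A(T, y) = (T + y)/(309/8 + y) (A(T, y) = (T + y)/(y + (-2 + (13/8)*25)) = (T + y)/(y + (-2 + 325/8)) = (T + y)/(y + 309/8) = (T + y)/(309/8 + y))
418570/A(M(-24), 453) = 418570/((8*((-8 - 24) + 453)/(309 + 8*453))) = 418570/((8*(-32 + 453)/(309 + 3624))) = 418570/((8*421/3933)) = 418570/((8*(1/3933)*421)) = 418570/(3368/3933) = 418570*(3933/3368) = 823117905/1684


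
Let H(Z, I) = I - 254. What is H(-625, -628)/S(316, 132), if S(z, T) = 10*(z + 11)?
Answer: -147/545 ≈ -0.26972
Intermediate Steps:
H(Z, I) = -254 + I
S(z, T) = 110 + 10*z (S(z, T) = 10*(11 + z) = 110 + 10*z)
H(-625, -628)/S(316, 132) = (-254 - 628)/(110 + 10*316) = -882/(110 + 3160) = -882/3270 = -882*1/3270 = -147/545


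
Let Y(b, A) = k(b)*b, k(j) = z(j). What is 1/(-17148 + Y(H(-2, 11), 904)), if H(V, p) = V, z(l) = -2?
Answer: -1/17144 ≈ -5.8329e-5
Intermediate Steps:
k(j) = -2
Y(b, A) = -2*b
1/(-17148 + Y(H(-2, 11), 904)) = 1/(-17148 - 2*(-2)) = 1/(-17148 + 4) = 1/(-17144) = -1/17144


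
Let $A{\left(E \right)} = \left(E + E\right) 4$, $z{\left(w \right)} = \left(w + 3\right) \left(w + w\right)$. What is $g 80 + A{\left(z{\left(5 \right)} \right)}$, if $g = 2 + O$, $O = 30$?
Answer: $3200$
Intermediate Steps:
$z{\left(w \right)} = 2 w \left(3 + w\right)$ ($z{\left(w \right)} = \left(3 + w\right) 2 w = 2 w \left(3 + w\right)$)
$g = 32$ ($g = 2 + 30 = 32$)
$A{\left(E \right)} = 8 E$ ($A{\left(E \right)} = 2 E 4 = 8 E$)
$g 80 + A{\left(z{\left(5 \right)} \right)} = 32 \cdot 80 + 8 \cdot 2 \cdot 5 \left(3 + 5\right) = 2560 + 8 \cdot 2 \cdot 5 \cdot 8 = 2560 + 8 \cdot 80 = 2560 + 640 = 3200$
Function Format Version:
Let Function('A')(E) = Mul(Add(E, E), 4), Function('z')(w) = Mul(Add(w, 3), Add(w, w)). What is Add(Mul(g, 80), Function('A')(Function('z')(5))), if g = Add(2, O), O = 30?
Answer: 3200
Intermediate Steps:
Function('z')(w) = Mul(2, w, Add(3, w)) (Function('z')(w) = Mul(Add(3, w), Mul(2, w)) = Mul(2, w, Add(3, w)))
g = 32 (g = Add(2, 30) = 32)
Function('A')(E) = Mul(8, E) (Function('A')(E) = Mul(Mul(2, E), 4) = Mul(8, E))
Add(Mul(g, 80), Function('A')(Function('z')(5))) = Add(Mul(32, 80), Mul(8, Mul(2, 5, Add(3, 5)))) = Add(2560, Mul(8, Mul(2, 5, 8))) = Add(2560, Mul(8, 80)) = Add(2560, 640) = 3200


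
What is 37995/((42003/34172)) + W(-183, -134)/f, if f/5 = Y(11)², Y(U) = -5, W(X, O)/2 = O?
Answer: 54094795232/1750125 ≈ 30909.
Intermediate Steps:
W(X, O) = 2*O
f = 125 (f = 5*(-5)² = 5*25 = 125)
37995/((42003/34172)) + W(-183, -134)/f = 37995/((42003/34172)) + (2*(-134))/125 = 37995/((42003*(1/34172))) - 268*1/125 = 37995/(42003/34172) - 268/125 = 37995*(34172/42003) - 268/125 = 432788380/14001 - 268/125 = 54094795232/1750125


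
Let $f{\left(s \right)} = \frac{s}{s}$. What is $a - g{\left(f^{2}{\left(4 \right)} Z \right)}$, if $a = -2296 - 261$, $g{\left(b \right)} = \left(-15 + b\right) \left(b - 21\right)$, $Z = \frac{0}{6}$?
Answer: $-2872$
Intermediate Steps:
$f{\left(s \right)} = 1$
$Z = 0$ ($Z = 0 \cdot \frac{1}{6} = 0$)
$g{\left(b \right)} = \left(-21 + b\right) \left(-15 + b\right)$ ($g{\left(b \right)} = \left(-15 + b\right) \left(-21 + b\right) = \left(-21 + b\right) \left(-15 + b\right)$)
$a = -2557$ ($a = -2296 + \left(-544 + 283\right) = -2296 - 261 = -2557$)
$a - g{\left(f^{2}{\left(4 \right)} Z \right)} = -2557 - \left(315 + \left(1^{2} \cdot 0\right)^{2} - 36 \cdot 1^{2} \cdot 0\right) = -2557 - \left(315 + \left(1 \cdot 0\right)^{2} - 36 \cdot 1 \cdot 0\right) = -2557 - \left(315 + 0^{2} - 0\right) = -2557 - \left(315 + 0 + 0\right) = -2557 - 315 = -2872$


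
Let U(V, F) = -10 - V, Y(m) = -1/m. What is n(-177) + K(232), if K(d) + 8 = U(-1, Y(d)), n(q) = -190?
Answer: -207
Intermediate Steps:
K(d) = -17 (K(d) = -8 + (-10 - 1*(-1)) = -8 + (-10 + 1) = -8 - 9 = -17)
n(-177) + K(232) = -190 - 17 = -207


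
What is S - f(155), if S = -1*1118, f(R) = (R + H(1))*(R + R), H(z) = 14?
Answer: -53508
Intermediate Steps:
f(R) = 2*R*(14 + R) (f(R) = (R + 14)*(R + R) = (14 + R)*(2*R) = 2*R*(14 + R))
S = -1118
S - f(155) = -1118 - 2*155*(14 + 155) = -1118 - 2*155*169 = -1118 - 1*52390 = -1118 - 52390 = -53508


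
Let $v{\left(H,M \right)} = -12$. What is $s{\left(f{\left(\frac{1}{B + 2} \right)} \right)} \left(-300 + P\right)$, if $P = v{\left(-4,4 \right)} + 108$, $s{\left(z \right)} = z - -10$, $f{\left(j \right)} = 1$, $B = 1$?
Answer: $-2244$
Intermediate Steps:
$s{\left(z \right)} = 10 + z$ ($s{\left(z \right)} = z + 10 = 10 + z$)
$P = 96$ ($P = -12 + 108 = 96$)
$s{\left(f{\left(\frac{1}{B + 2} \right)} \right)} \left(-300 + P\right) = \left(10 + 1\right) \left(-300 + 96\right) = 11 \left(-204\right) = -2244$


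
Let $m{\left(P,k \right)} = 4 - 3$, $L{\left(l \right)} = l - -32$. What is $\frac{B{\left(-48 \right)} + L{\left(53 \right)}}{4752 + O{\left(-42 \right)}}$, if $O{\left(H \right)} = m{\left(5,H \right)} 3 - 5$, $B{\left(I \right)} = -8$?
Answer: $\frac{77}{4750} \approx 0.016211$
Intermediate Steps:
$L{\left(l \right)} = 32 + l$ ($L{\left(l \right)} = l + 32 = 32 + l$)
$m{\left(P,k \right)} = 1$
$O{\left(H \right)} = -2$ ($O{\left(H \right)} = 1 \cdot 3 - 5 = 3 - 5 = -2$)
$\frac{B{\left(-48 \right)} + L{\left(53 \right)}}{4752 + O{\left(-42 \right)}} = \frac{-8 + \left(32 + 53\right)}{4752 - 2} = \frac{-8 + 85}{4750} = 77 \cdot \frac{1}{4750} = \frac{77}{4750}$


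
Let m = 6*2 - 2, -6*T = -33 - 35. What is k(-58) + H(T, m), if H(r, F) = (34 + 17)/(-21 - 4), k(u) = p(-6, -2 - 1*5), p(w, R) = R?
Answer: -226/25 ≈ -9.0400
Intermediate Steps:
k(u) = -7 (k(u) = -2 - 1*5 = -2 - 5 = -7)
T = 34/3 (T = -(-33 - 35)/6 = -⅙*(-68) = 34/3 ≈ 11.333)
m = 10 (m = 12 - 2 = 10)
H(r, F) = -51/25 (H(r, F) = 51/(-25) = 51*(-1/25) = -51/25)
k(-58) + H(T, m) = -7 - 51/25 = -226/25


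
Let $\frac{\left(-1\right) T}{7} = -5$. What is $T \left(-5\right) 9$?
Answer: $-1575$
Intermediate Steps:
$T = 35$ ($T = \left(-7\right) \left(-5\right) = 35$)
$T \left(-5\right) 9 = 35 \left(-5\right) 9 = \left(-175\right) 9 = -1575$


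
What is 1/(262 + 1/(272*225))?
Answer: 61200/16034401 ≈ 0.0038168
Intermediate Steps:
1/(262 + 1/(272*225)) = 1/(262 + (1/272)*(1/225)) = 1/(262 + 1/61200) = 1/(16034401/61200) = 61200/16034401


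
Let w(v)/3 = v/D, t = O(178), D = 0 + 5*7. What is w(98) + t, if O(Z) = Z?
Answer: 932/5 ≈ 186.40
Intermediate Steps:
D = 35 (D = 0 + 35 = 35)
t = 178
w(v) = 3*v/35 (w(v) = 3*(v/35) = 3*v/35)
w(98) + t = (3/35)*98 + 178 = 42/5 + 178 = 932/5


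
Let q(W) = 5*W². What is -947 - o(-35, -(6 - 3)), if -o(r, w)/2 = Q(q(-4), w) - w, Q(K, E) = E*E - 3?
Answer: -929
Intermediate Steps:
Q(K, E) = -3 + E² (Q(K, E) = E² - 3 = -3 + E²)
o(r, w) = 6 - 2*w² + 2*w (o(r, w) = -2*((-3 + w²) - w) = -2*(-3 + w² - w) = 6 - 2*w² + 2*w)
-947 - o(-35, -(6 - 3)) = -947 - (6 - 2*(6 - 3)² + 2*(-(6 - 3))) = -947 - (6 - 2*(-1*3)² + 2*(-1*3)) = -947 - (6 - 2*(-3)² + 2*(-3)) = -947 - (6 - 2*9 - 6) = -947 - (6 - 18 - 6) = -947 - 1*(-18) = -947 + 18 = -929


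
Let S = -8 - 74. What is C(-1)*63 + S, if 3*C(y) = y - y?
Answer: -82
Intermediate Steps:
S = -82
C(y) = 0 (C(y) = (y - y)/3 = (⅓)*0 = 0)
C(-1)*63 + S = 0*63 - 82 = 0 - 82 = -82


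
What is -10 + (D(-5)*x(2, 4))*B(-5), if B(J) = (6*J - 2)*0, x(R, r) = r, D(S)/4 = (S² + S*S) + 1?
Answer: -10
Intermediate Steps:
D(S) = 4 + 8*S² (D(S) = 4*((S² + S*S) + 1) = 4*((S² + S²) + 1) = 4*(2*S² + 1) = 4*(1 + 2*S²) = 4 + 8*S²)
B(J) = 0 (B(J) = (-2 + 6*J)*0 = 0)
-10 + (D(-5)*x(2, 4))*B(-5) = -10 + ((4 + 8*(-5)²)*4)*0 = -10 + ((4 + 8*25)*4)*0 = -10 + ((4 + 200)*4)*0 = -10 + (204*4)*0 = -10 + 816*0 = -10 + 0 = -10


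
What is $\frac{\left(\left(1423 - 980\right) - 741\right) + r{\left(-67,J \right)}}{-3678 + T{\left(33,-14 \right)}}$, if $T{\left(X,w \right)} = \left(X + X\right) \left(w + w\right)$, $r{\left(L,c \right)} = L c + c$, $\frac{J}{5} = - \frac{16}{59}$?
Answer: $\frac{6151}{163017} \approx 0.037732$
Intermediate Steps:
$J = - \frac{80}{59}$ ($J = 5 \left(- \frac{16}{59}\right) = - \frac{80}{59} \approx -1.3559$)
$r{\left(L,c \right)} = c + L c$
$T{\left(X,w \right)} = 4 X w$ ($T{\left(X,w \right)} = 2 X 2 w = 4 X w$)
$\frac{\left(\left(1423 - 980\right) - 741\right) + r{\left(-67,J \right)}}{-3678 + T{\left(33,-14 \right)}} = \frac{\left(\left(1423 - 980\right) - 741\right) - \frac{80 \left(1 - 67\right)}{59}}{-3678 + 4 \cdot 33 \left(-14\right)} = \frac{\left(443 - 741\right) - - \frac{5280}{59}}{-3678 - 1848} = \frac{-298 + \frac{5280}{59}}{-5526} = \left(- \frac{12302}{59}\right) \left(- \frac{1}{5526}\right) = \frac{6151}{163017}$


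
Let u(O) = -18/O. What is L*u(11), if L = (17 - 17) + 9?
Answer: -162/11 ≈ -14.727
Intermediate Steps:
L = 9 (L = 0 + 9 = 9)
L*u(11) = 9*(-18/11) = -162/11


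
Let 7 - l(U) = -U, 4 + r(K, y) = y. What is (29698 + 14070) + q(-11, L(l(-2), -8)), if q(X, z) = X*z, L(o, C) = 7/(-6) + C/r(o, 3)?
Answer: 262157/6 ≈ 43693.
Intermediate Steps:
r(K, y) = -4 + y
l(U) = 7 + U (l(U) = 7 - (-1)*U = 7 + U)
L(o, C) = -7/6 - C (L(o, C) = 7/(-6) + C/(-4 + 3) = 7*(-1/6) + C/(-1) = -7/6 + C*(-1) = -7/6 - C)
(29698 + 14070) + q(-11, L(l(-2), -8)) = (29698 + 14070) - 11*(-7/6 - 1*(-8)) = 43768 - 11*(-7/6 + 8) = 43768 - 11*41/6 = 43768 - 451/6 = 262157/6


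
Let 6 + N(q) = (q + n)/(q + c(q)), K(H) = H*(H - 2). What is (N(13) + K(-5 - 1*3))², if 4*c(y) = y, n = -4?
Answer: 23483716/4225 ≈ 5558.3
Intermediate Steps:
K(H) = H*(-2 + H)
c(y) = y/4
N(q) = -6 + 4*(-4 + q)/(5*q) (N(q) = -6 + (q - 4)/(q + q/4) = -6 + (-4 + q)/((5*q/4)) = -6 + (-4 + q)*(4/(5*q)) = -6 + 4*(-4 + q)/(5*q))
(N(13) + K(-5 - 1*3))² = ((⅖)*(-8 - 13*13)/13 + (-5 - 1*3)*(-2 + (-5 - 1*3)))² = ((⅖)*(1/13)*(-8 - 169) + (-5 - 3)*(-2 + (-5 - 3)))² = ((⅖)*(1/13)*(-177) - 8*(-2 - 8))² = (-354/65 - 8*(-10))² = (-354/65 + 80)² = (4846/65)² = 23483716/4225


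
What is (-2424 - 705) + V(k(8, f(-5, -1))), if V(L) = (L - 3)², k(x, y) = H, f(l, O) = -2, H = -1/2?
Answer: -12467/4 ≈ -3116.8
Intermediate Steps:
H = -½ (H = -1*½ = -½ ≈ -0.50000)
k(x, y) = -½
V(L) = (-3 + L)²
(-2424 - 705) + V(k(8, f(-5, -1))) = (-2424 - 705) + (-3 - ½)² = -3129 + (-7/2)² = -3129 + 49/4 = -12467/4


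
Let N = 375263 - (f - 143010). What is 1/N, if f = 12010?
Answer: 1/506263 ≈ 1.9753e-6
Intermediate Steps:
N = 506263 (N = 375263 - (12010 - 143010) = 375263 - 1*(-131000) = 375263 + 131000 = 506263)
1/N = 1/506263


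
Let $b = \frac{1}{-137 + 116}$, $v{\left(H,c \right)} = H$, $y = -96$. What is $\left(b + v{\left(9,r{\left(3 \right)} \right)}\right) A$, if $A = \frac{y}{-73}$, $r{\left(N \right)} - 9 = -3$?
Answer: $\frac{6016}{511} \approx 11.773$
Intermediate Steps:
$r{\left(N \right)} = 6$ ($r{\left(N \right)} = 9 - 3 = 6$)
$A = \frac{96}{73}$ ($A = - \frac{96}{-73} = \left(-96\right) \left(- \frac{1}{73}\right) = \frac{96}{73} \approx 1.3151$)
$b = - \frac{1}{21}$ ($b = \frac{1}{-21} = - \frac{1}{21} \approx -0.047619$)
$\left(b + v{\left(9,r{\left(3 \right)} \right)}\right) A = \left(- \frac{1}{21} + 9\right) \frac{96}{73} = \frac{188}{21} \cdot \frac{96}{73} = \frac{6016}{511}$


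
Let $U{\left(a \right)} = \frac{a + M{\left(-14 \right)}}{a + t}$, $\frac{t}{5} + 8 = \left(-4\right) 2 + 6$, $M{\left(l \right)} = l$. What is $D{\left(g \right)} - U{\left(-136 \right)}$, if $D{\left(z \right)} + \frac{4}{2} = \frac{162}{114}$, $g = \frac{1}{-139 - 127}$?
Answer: $- \frac{816}{589} \approx -1.3854$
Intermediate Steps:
$g = - \frac{1}{266}$ ($g = \frac{1}{-266} = - \frac{1}{266} \approx -0.0037594$)
$t = -50$ ($t = -40 + 5 \left(\left(-4\right) 2 + 6\right) = -40 + 5 \left(-8 + 6\right) = -40 + 5 \left(-2\right) = -40 - 10 = -50$)
$D{\left(z \right)} = - \frac{11}{19}$ ($D{\left(z \right)} = -2 + \frac{162}{114} = -2 + 162 \cdot \frac{1}{114} = -2 + \frac{27}{19} = - \frac{11}{19}$)
$U{\left(a \right)} = \frac{-14 + a}{-50 + a}$ ($U{\left(a \right)} = \frac{a - 14}{a - 50} = \frac{-14 + a}{-50 + a}$)
$D{\left(g \right)} - U{\left(-136 \right)} = - \frac{11}{19} - \frac{-14 - 136}{-50 - 136} = - \frac{11}{19} - \frac{1}{-186} \left(-150\right) = - \frac{11}{19} - \left(- \frac{1}{186}\right) \left(-150\right) = - \frac{11}{19} - \frac{25}{31} = - \frac{816}{589}$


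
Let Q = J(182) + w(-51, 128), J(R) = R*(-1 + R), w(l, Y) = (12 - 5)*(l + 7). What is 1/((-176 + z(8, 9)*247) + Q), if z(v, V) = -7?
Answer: 1/30729 ≈ 3.2543e-5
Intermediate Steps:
w(l, Y) = 49 + 7*l (w(l, Y) = 7*(7 + l) = 49 + 7*l)
Q = 32634 (Q = 182*(-1 + 182) + (49 + 7*(-51)) = 182*181 + (49 - 357) = 32942 - 308 = 32634)
1/((-176 + z(8, 9)*247) + Q) = 1/((-176 - 7*247) + 32634) = 1/((-176 - 1729) + 32634) = 1/(-1905 + 32634) = 1/30729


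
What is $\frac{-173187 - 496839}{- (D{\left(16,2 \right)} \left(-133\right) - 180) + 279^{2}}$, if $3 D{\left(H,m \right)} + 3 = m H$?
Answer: $- \frac{1005039}{118960} \approx -8.4485$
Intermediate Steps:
$D{\left(H,m \right)} = -1 + \frac{H m}{3}$ ($D{\left(H,m \right)} = -1 + \frac{m H}{3} = -1 + \frac{H m}{3}$)
$\frac{-173187 - 496839}{- (D{\left(16,2 \right)} \left(-133\right) - 180) + 279^{2}} = \frac{-173187 - 496839}{- (\left(-1 + \frac{1}{3} \cdot 16 \cdot 2\right) \left(-133\right) - 180) + 279^{2}} = - \frac{670026}{- (\left(-1 + \frac{32}{3}\right) \left(-133\right) - 180) + 77841} = - \frac{670026}{- (\frac{29}{3} \left(-133\right) - 180) + 77841} = - \frac{670026}{- (- \frac{3857}{3} - 180) + 77841} = - \frac{670026}{\left(-1\right) \left(- \frac{4397}{3}\right) + 77841} = - \frac{670026}{\frac{4397}{3} + 77841} = - \frac{670026}{\frac{237920}{3}} = \left(-670026\right) \frac{3}{237920} = - \frac{1005039}{118960}$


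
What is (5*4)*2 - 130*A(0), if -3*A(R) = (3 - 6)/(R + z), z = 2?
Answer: -25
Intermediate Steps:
A(R) = 1/(2 + R) (A(R) = -(3 - 6)/(3*(R + 2)) = -(-1)/(2 + R) = 1/(2 + R))
(5*4)*2 - 130*A(0) = (5*4)*2 - 130/(2 + 0) = 20*2 - 130/2 = 40 - 130*1/2 = 40 - 65 = -25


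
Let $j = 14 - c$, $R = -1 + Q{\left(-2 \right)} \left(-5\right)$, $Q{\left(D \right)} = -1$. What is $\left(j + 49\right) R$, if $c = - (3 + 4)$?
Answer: $280$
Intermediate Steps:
$c = -7$ ($c = \left(-1\right) 7 = -7$)
$R = 4$ ($R = -1 - -5 = -1 + 5 = 4$)
$j = 21$ ($j = 14 - -7 = 14 + 7 = 21$)
$\left(j + 49\right) R = \left(21 + 49\right) 4 = 70 \cdot 4 = 280$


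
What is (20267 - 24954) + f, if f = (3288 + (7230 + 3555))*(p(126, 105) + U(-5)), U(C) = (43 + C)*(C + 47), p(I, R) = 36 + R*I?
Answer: 209148239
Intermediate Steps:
p(I, R) = 36 + I*R
U(C) = (43 + C)*(47 + C)
f = 209152926 (f = (3288 + (7230 + 3555))*((36 + 126*105) + (2021 + (-5)² + 90*(-5))) = (3288 + 10785)*((36 + 13230) + (2021 + 25 - 450)) = 14073*(13266 + 1596) = 14073*14862 = 209152926)
(20267 - 24954) + f = (20267 - 24954) + 209152926 = -4687 + 209152926 = 209148239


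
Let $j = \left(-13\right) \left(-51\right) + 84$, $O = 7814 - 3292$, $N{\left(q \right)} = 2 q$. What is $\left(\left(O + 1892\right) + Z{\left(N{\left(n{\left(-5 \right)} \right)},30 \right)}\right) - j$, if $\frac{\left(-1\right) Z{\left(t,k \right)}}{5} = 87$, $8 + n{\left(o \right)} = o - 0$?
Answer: $5232$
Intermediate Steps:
$n{\left(o \right)} = -8 + o$ ($n{\left(o \right)} = -8 + \left(o - 0\right) = -8 + \left(o + 0\right) = -8 + o$)
$Z{\left(t,k \right)} = -435$ ($Z{\left(t,k \right)} = \left(-5\right) 87 = -435$)
$O = 4522$
$j = 747$ ($j = 663 + 84 = 747$)
$\left(\left(O + 1892\right) + Z{\left(N{\left(n{\left(-5 \right)} \right)},30 \right)}\right) - j = \left(\left(4522 + 1892\right) - 435\right) - 747 = \left(6414 - 435\right) - 747 = 5979 - 747 = 5232$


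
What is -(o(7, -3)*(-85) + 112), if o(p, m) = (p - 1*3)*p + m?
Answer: 2013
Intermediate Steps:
o(p, m) = m + p*(-3 + p) (o(p, m) = (p - 3)*p + m = (-3 + p)*p + m = p*(-3 + p) + m = m + p*(-3 + p))
-(o(7, -3)*(-85) + 112) = -((-3 + 7**2 - 3*7)*(-85) + 112) = -((-3 + 49 - 21)*(-85) + 112) = -(25*(-85) + 112) = -(-2125 + 112) = -1*(-2013) = 2013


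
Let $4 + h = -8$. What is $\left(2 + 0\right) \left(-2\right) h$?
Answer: $48$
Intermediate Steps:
$h = -12$ ($h = -4 - 8 = -12$)
$\left(2 + 0\right) \left(-2\right) h = \left(2 + 0\right) \left(-2\right) \left(-12\right) = 2 \left(-2\right) \left(-12\right) = \left(-4\right) \left(-12\right) = 48$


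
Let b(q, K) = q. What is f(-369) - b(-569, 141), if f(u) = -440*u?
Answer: 162929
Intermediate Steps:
f(-369) - b(-569, 141) = -440*(-369) - 1*(-569) = 162360 + 569 = 162929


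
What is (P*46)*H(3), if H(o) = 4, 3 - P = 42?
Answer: -7176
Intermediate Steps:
P = -39 (P = 3 - 1*42 = 3 - 42 = -39)
(P*46)*H(3) = -39*46*4 = -1794*4 = -7176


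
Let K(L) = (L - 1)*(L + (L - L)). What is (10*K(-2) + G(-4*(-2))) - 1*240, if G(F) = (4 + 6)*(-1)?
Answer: -190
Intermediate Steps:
K(L) = L*(-1 + L) (K(L) = (-1 + L)*(L + 0) = (-1 + L)*L = L*(-1 + L))
G(F) = -10 (G(F) = 10*(-1) = -10)
(10*K(-2) + G(-4*(-2))) - 1*240 = (10*(-2*(-1 - 2)) - 10) - 1*240 = (10*(-2*(-3)) - 10) - 240 = (10*6 - 10) - 240 = (60 - 10) - 240 = 50 - 240 = -190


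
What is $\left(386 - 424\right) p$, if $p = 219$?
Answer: $-8322$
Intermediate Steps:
$\left(386 - 424\right) p = \left(386 - 424\right) 219 = \left(-38\right) 219 = -8322$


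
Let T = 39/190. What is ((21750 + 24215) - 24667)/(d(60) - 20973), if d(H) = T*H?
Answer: -404662/398253 ≈ -1.0161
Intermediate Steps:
T = 39/190 (T = 39*(1/190) = 39/190 ≈ 0.20526)
d(H) = 39*H/190
((21750 + 24215) - 24667)/(d(60) - 20973) = ((21750 + 24215) - 24667)/((39/190)*60 - 20973) = (45965 - 24667)/(234/19 - 20973) = 21298/(-398253/19) = 21298*(-19/398253) = -404662/398253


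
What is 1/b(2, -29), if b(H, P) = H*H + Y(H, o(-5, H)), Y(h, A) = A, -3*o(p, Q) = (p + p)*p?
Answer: -3/38 ≈ -0.078947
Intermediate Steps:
o(p, Q) = -2*p²/3 (o(p, Q) = -(p + p)*p/3 = -2*p*p/3 = -2*p²/3)
b(H, P) = -50/3 + H² (b(H, P) = H*H - ⅔*(-5)² = H² - ⅔*25 = H² - 50/3 = -50/3 + H²)
1/b(2, -29) = 1/(-50/3 + 2²) = 1/(-50/3 + 4) = 1/(-38/3) = -3/38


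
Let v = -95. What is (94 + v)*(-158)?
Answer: 158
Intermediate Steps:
(94 + v)*(-158) = (94 - 95)*(-158) = -1*(-158) = 158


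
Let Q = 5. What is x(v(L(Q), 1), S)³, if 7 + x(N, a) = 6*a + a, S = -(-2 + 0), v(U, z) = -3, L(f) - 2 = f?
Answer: 343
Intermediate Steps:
L(f) = 2 + f
S = 2 (S = -1*(-2) = 2)
x(N, a) = -7 + 7*a (x(N, a) = -7 + (6*a + a) = -7 + 7*a)
x(v(L(Q), 1), S)³ = (-7 + 7*2)³ = (-7 + 14)³ = 7³ = 343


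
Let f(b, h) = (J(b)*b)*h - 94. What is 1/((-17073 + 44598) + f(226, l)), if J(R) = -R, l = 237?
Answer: -1/12077581 ≈ -8.2798e-8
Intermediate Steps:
f(b, h) = -94 - h*b² (f(b, h) = ((-b)*b)*h - 94 = (-b²)*h - 94 = -h*b² - 94 = -94 - h*b²)
1/((-17073 + 44598) + f(226, l)) = 1/((-17073 + 44598) + (-94 - 1*237*226²)) = 1/(27525 + (-94 - 1*237*51076)) = 1/(27525 + (-94 - 12105012)) = 1/(27525 - 12105106) = 1/(-12077581) = -1/12077581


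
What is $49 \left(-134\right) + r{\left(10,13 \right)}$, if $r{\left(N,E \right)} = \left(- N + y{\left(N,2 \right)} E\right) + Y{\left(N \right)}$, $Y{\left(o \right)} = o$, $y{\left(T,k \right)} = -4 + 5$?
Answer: $-6553$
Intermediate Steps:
$y{\left(T,k \right)} = 1$
$r{\left(N,E \right)} = E$ ($r{\left(N,E \right)} = \left(- N + 1 E\right) + N = \left(- N + E\right) + N = \left(E - N\right) + N = E$)
$49 \left(-134\right) + r{\left(10,13 \right)} = 49 \left(-134\right) + 13 = -6566 + 13 = -6553$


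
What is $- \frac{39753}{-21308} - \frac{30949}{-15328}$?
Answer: $\frac{45314117}{11664608} \approx 3.8848$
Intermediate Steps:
$- \frac{39753}{-21308} - \frac{30949}{-15328} = \left(-39753\right) \left(- \frac{1}{21308}\right) - - \frac{30949}{15328} = \frac{5679}{3044} + \frac{30949}{15328} = \frac{45314117}{11664608}$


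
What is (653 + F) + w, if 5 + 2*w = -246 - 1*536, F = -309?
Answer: -99/2 ≈ -49.500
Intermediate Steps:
w = -787/2 (w = -5/2 + (-246 - 1*536)/2 = -5/2 + (-246 - 536)/2 = -5/2 + (½)*(-782) = -5/2 - 391 = -787/2 ≈ -393.50)
(653 + F) + w = (653 - 309) - 787/2 = 344 - 787/2 = -99/2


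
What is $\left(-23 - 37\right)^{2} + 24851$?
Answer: $28451$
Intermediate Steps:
$\left(-23 - 37\right)^{2} + 24851 = \left(-60\right)^{2} + 24851 = 3600 + 24851 = 28451$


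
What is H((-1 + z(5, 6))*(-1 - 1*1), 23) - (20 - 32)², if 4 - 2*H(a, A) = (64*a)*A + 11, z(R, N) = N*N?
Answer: 102745/2 ≈ 51373.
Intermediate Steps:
z(R, N) = N²
H(a, A) = -7/2 - 32*A*a (H(a, A) = 2 - ((64*a)*A + 11)/2 = 2 - (64*A*a + 11)/2 = 2 - (11 + 64*A*a)/2 = 2 + (-11/2 - 32*A*a) = -7/2 - 32*A*a)
H((-1 + z(5, 6))*(-1 - 1*1), 23) - (20 - 32)² = (-7/2 - 32*23*(-1 + 6²)*(-1 - 1*1)) - (20 - 32)² = (-7/2 - 32*23*(-1 + 36)*(-1 - 1)) - 1*(-12)² = (-7/2 - 32*23*35*(-2)) - 1*144 = (-7/2 - 32*23*(-70)) - 144 = (-7/2 + 51520) - 144 = 103033/2 - 144 = 102745/2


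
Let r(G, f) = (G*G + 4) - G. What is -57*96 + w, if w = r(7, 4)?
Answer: -5426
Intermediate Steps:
r(G, f) = 4 + G² - G (r(G, f) = (G² + 4) - G = (4 + G²) - G = 4 + G² - G)
w = 46 (w = 4 + 7² - 1*7 = 4 + 49 - 7 = 46)
-57*96 + w = -57*96 + 46 = -5472 + 46 = -5426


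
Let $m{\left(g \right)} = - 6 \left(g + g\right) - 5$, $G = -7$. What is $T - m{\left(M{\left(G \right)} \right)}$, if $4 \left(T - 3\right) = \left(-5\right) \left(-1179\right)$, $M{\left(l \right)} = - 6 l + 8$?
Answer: $\frac{8327}{4} \approx 2081.8$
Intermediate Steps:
$M{\left(l \right)} = 8 - 6 l$
$m{\left(g \right)} = -5 - 12 g$ ($m{\left(g \right)} = - 6 \cdot 2 g - 5 = - 12 g - 5 = -5 - 12 g$)
$T = \frac{5907}{4}$ ($T = 3 + \frac{\left(-5\right) \left(-1179\right)}{4} = 3 + \frac{1}{4} \cdot 5895 = 3 + \frac{5895}{4} = \frac{5907}{4} \approx 1476.8$)
$T - m{\left(M{\left(G \right)} \right)} = \frac{5907}{4} - \left(-5 - 12 \left(8 - -42\right)\right) = \frac{5907}{4} - \left(-5 - 12 \left(8 + 42\right)\right) = \frac{5907}{4} - \left(-5 - 600\right) = \frac{5907}{4} - -605 = \frac{5907}{4} + 605 = \frac{8327}{4}$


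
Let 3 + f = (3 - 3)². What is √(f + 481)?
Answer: √478 ≈ 21.863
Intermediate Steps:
f = -3 (f = -3 + (3 - 3)² = -3 + 0² = -3 + 0 = -3)
√(f + 481) = √(-3 + 481) = √478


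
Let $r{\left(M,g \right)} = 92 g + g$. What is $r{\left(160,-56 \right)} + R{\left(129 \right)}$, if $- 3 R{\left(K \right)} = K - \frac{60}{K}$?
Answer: $- \frac{677359}{129} \approx -5250.8$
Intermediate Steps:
$r{\left(M,g \right)} = 93 g$
$R{\left(K \right)} = \frac{20}{K} - \frac{K}{3}$ ($R{\left(K \right)} = - \frac{K - \frac{60}{K}}{3} = \frac{20}{K} - \frac{K}{3}$)
$r{\left(160,-56 \right)} + R{\left(129 \right)} = 93 \left(-56\right) + \left(\frac{20}{129} - 43\right) = -5208 + \left(20 \cdot \frac{1}{129} - 43\right) = -5208 + \left(\frac{20}{129} - 43\right) = -5208 - \frac{5527}{129} = - \frac{677359}{129}$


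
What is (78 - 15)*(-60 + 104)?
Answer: 2772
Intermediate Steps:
(78 - 15)*(-60 + 104) = 63*44 = 2772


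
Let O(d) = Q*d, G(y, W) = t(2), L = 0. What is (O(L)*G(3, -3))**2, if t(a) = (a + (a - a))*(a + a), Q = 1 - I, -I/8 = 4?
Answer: 0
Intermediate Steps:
I = -32 (I = -8*4 = -32)
Q = 33 (Q = 1 - 1*(-32) = 1 + 32 = 33)
t(a) = 2*a**2 (t(a) = (a + 0)*(2*a) = a*(2*a) = 2*a**2)
G(y, W) = 8 (G(y, W) = 2*2**2 = 2*4 = 8)
O(d) = 33*d
(O(L)*G(3, -3))**2 = ((33*0)*8)**2 = (0*8)**2 = 0**2 = 0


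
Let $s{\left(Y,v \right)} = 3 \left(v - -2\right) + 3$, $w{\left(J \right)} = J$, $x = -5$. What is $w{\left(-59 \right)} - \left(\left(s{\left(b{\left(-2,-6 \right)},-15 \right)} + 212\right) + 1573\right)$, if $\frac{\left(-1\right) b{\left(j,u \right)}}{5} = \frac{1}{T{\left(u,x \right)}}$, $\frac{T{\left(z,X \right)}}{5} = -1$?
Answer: $-1808$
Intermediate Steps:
$T{\left(z,X \right)} = -5$ ($T{\left(z,X \right)} = 5 \left(-1\right) = -5$)
$b{\left(j,u \right)} = 1$ ($b{\left(j,u \right)} = - \frac{5}{-5} = \left(-5\right) \left(- \frac{1}{5}\right) = 1$)
$s{\left(Y,v \right)} = 9 + 3 v$ ($s{\left(Y,v \right)} = 3 \left(v + 2\right) + 3 = 3 \left(2 + v\right) + 3 = \left(6 + 3 v\right) + 3 = 9 + 3 v$)
$w{\left(-59 \right)} - \left(\left(s{\left(b{\left(-2,-6 \right)},-15 \right)} + 212\right) + 1573\right) = -59 - \left(\left(\left(9 + 3 \left(-15\right)\right) + 212\right) + 1573\right) = -59 - \left(\left(\left(9 - 45\right) + 212\right) + 1573\right) = -59 - \left(\left(-36 + 212\right) + 1573\right) = -59 - \left(176 + 1573\right) = -59 - 1749 = -1808$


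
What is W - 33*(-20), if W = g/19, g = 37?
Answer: 12577/19 ≈ 661.95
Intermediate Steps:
W = 37/19 ≈ 1.9474
W - 33*(-20) = 37/19 - 33*(-20) = 37/19 + 660 = 12577/19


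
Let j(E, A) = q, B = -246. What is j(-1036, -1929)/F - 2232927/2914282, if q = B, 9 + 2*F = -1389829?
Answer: -1550986484541/2025189933158 ≈ -0.76585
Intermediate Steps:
F = -694919 (F = -9/2 + (1/2)*(-1389829) = -9/2 - 1389829/2 = -694919)
q = -246
j(E, A) = -246
j(-1036, -1929)/F - 2232927/2914282 = -246/(-694919) - 2232927/2914282 = -246*(-1/694919) - 2232927*1/2914282 = 246/694919 - 2232927/2914282 = -1550986484541/2025189933158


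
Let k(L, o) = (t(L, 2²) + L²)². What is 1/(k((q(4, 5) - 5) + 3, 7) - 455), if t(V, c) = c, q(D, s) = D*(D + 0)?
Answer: 1/39545 ≈ 2.5288e-5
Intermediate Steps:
q(D, s) = D² (q(D, s) = D*D = D²)
k(L, o) = (4 + L²)² (k(L, o) = (2² + L²)² = (4 + L²)²)
1/(k((q(4, 5) - 5) + 3, 7) - 455) = 1/((4 + ((4² - 5) + 3)²)² - 455) = 1/((4 + ((16 - 5) + 3)²)² - 455) = 1/((4 + (11 + 3)²)² - 455) = 1/((4 + 14²)² - 455) = 1/((4 + 196)² - 455) = 1/(200² - 455) = 1/(40000 - 455) = 1/39545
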